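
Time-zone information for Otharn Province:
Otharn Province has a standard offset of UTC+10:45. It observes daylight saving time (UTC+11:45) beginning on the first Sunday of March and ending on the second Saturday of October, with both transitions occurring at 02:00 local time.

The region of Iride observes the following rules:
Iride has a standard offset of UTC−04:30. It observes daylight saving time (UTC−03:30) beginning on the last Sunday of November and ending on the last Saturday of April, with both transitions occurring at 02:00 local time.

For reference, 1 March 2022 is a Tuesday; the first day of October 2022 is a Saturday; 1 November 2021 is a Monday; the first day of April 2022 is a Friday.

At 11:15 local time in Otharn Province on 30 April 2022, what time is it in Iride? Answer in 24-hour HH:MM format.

1 March 2022 is a Tuesday, so the first Sunday is March 6.
1 October 2022 is a Saturday, so the first Saturday is October 1 and the second is October 8.
Daylight saving runs 6 March – 8 October; 30 April 2022 is inside that window, so Otharn Province is at UTC+11:45.
11:15 Otharn Province − 11h45m = 23:30 UTC (rolling into the previous day, 29 April 2022).
1 November 2021 is a Monday, so Sundays fall on 7, 14, 21, 28; the last is November 28.
1 April 2022 is a Friday, so Saturdays fall on 2, 9, 16, 23, 30; the last is April 30.
At the standard offset (UTC−04:30), 23:30 UTC − 4h30m = 19:00 Iride standard time.
The standard-time date in Iride, 29 April 2022, lies within the daylight-saving period (28 November 2021 – 30 April 2022), so Iride is on daylight time, UTC−03:30.
23:30 UTC − 3h30m = 20:00 Iride.

20:00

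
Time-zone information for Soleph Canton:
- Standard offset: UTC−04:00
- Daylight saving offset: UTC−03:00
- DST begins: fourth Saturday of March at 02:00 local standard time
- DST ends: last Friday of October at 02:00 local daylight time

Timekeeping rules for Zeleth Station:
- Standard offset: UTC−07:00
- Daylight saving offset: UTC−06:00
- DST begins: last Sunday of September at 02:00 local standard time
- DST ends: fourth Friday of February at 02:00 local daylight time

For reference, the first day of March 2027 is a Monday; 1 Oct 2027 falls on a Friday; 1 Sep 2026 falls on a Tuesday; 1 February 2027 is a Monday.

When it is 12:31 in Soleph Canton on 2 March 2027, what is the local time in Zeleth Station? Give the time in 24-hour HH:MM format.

1 March 2027 is a Monday, so the first Saturday is March 6 and the fourth is March 27.
1 October 2027 is a Friday, so Fridays fall on 1, 8, 15, 22, 29; the last is October 29.
Daylight saving runs 27 March – 29 October; 2 March 2027 is outside that window, so Soleph Canton is on standard time at UTC−04:00.
12:31 Soleph Canton + 4h = 16:31 UTC.
1 September 2026 is a Tuesday, so Sundays fall on 6, 13, 20, 27; the last is September 27.
1 February 2027 is a Monday, so the first Friday is February 5 and the fourth is February 26.
At the standard offset (UTC−07:00), 16:31 UTC − 7h = 09:31 Zeleth Station standard time.
Daylight saving runs 27 September 2026 – 26 February 2027; the standard-time date in Zeleth Station, 2 March 2027, is outside that window, so Zeleth Station is on standard time at UTC−07:00.
16:31 UTC − 7h = 09:31 Zeleth Station.

09:31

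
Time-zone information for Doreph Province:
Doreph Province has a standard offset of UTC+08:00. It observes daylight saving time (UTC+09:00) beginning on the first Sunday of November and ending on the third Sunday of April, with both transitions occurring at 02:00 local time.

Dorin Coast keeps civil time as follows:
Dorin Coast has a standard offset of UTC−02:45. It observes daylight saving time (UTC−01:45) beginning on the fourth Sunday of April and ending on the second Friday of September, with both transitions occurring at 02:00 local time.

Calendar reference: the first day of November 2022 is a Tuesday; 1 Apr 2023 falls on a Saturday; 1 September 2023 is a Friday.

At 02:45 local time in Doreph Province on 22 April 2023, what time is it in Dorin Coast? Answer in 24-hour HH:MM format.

1 November 2022 is a Tuesday, so the first Sunday is November 6.
1 April 2023 is a Saturday, so the first Sunday is April 2 and the third is April 16.
22 April 2023 does not fall between 6 November 2022 and 16 April 2023, so daylight saving is not in effect and Doreph Province is at UTC+08:00.
02:45 Doreph Province − 8h = 18:45 UTC (rolling into the previous day, 21 April 2023).
1 April 2023 is a Saturday, so the first Sunday is April 2 and the fourth is April 23.
1 September 2023 is a Friday, so the first Friday is September 1 and the second is September 8.
At the standard offset (UTC−02:45), 18:45 UTC − 2h45m = 16:00 Dorin Coast standard time.
The standard-time date in Dorin Coast, 21 April 2023, does not fall between 23 April and 8 September, so daylight saving is not in effect and Dorin Coast is at UTC−02:45.
18:45 UTC − 2h45m = 16:00 Dorin Coast.

16:00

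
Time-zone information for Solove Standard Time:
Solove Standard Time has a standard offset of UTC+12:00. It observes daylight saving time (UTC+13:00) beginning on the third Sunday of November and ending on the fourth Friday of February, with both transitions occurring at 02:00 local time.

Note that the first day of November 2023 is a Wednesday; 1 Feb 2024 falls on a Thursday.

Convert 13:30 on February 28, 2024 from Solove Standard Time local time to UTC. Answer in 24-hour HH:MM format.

01:30

1 November 2023 is a Wednesday, so the first Sunday is November 5 and the third is November 19.
1 February 2024 is a Thursday, so the first Friday is February 2 and the fourth is February 23.
Daylight saving runs 19 November 2023 – 23 February 2024; February 28, 2024 is outside that window, so Solove Standard Time is on standard time at UTC+12:00.
13:30 local − 12h = 01:30 UTC.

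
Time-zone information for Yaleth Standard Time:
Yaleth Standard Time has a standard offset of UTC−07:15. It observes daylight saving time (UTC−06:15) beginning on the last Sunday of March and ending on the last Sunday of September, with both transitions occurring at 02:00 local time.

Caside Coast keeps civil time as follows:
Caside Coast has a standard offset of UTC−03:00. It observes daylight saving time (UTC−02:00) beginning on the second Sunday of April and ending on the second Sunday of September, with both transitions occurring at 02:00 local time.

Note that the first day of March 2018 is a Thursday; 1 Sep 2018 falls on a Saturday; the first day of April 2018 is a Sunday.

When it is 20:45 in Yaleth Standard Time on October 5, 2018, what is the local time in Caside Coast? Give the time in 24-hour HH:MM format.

01:00

1 March 2018 is a Thursday, so Sundays fall on 4, 11, 18, 25; the last is March 25.
1 September 2018 is a Saturday, so Sundays fall on 2, 9, 16, 23, 30; the last is September 30.
Daylight saving runs 25 March – 30 September; October 5, 2018 is outside that window, so Yaleth Standard Time is on standard time at UTC−07:15.
20:45 Yaleth Standard Time + 7h15m = 04:00 UTC (rolling into the next day, 6 October 2018).
1 April 2018 is a Sunday, so the first Sunday is April 1 and the second is April 8.
1 September 2018 is a Saturday, so the first Sunday is September 2 and the second is September 9.
At the standard offset (UTC−03:00), 04:00 UTC − 3h = 01:00 Caside Coast standard time.
The standard-time date in Caside Coast, October 6, 2018, is outside the daylight-saving period (8 April – 9 September), so Caside Coast is on standard time, UTC−03:00.
04:00 UTC − 3h = 01:00 Caside Coast.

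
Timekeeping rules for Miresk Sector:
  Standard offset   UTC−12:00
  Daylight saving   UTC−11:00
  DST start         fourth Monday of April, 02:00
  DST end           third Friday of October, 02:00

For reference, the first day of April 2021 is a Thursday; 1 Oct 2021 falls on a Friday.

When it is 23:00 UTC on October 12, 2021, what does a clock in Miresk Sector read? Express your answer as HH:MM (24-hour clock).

12:00

1 April 2021 is a Thursday, so the first Monday is April 5 and the fourth is April 26.
1 October 2021 is a Friday, so the first Friday is October 1 and the third is October 15.
At the standard offset (UTC−12:00), 23:00 UTC − 12h = 11:00 Miresk Sector standard time.
Daylight saving runs 26 April – 15 October; the standard-time date in Miresk Sector, October 12, 2021, is inside that window, so Miresk Sector is at UTC−11:00.
23:00 UTC − 11h = 12:00 local.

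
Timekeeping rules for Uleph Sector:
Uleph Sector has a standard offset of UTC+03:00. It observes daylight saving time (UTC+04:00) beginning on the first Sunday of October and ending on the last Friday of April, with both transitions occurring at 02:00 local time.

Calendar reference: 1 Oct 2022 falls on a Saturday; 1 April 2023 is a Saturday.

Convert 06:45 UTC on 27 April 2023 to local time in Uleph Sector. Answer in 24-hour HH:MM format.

10:45

1 October 2022 is a Saturday, so the first Sunday is October 2.
1 April 2023 is a Saturday, so Fridays fall on 7, 14, 21, 28; the last is April 28.
At the standard offset (UTC+03:00), 06:45 UTC + 3h = 09:45 Uleph Sector standard time.
The standard-time date in Uleph Sector, 27 April 2023, falls between 2 October 2022 and 28 April 2023, so daylight saving is in effect and Uleph Sector is at UTC+04:00.
06:45 UTC + 4h = 10:45 local.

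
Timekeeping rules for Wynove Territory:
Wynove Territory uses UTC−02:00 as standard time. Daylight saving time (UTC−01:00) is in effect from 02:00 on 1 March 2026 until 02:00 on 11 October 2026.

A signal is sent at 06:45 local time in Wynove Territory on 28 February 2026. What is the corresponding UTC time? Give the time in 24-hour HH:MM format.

08:45

Daylight saving runs 1 March – 11 October; 28 February 2026 is outside that window, so Wynove Territory is on standard time at UTC−02:00.
06:45 local + 2h = 08:45 UTC.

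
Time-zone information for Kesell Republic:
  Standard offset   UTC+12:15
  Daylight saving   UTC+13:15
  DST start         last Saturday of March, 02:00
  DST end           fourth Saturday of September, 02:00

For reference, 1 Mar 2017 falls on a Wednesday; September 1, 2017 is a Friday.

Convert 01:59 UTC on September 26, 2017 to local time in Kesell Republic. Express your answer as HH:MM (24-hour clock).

1 March 2017 is a Wednesday, so Saturdays fall on 4, 11, 18, 25; the last is March 25.
1 September 2017 is a Friday, so the first Saturday is September 2 and the fourth is September 23.
At the standard offset (UTC+12:15), 01:59 UTC + 12h15m = 14:14 Kesell Republic standard time.
The standard-time date in Kesell Republic, September 26, 2017, is outside the daylight-saving period (25 March – 23 September), so Kesell Republic is on standard time, UTC+12:15.
01:59 UTC + 12h15m = 14:14 local.

14:14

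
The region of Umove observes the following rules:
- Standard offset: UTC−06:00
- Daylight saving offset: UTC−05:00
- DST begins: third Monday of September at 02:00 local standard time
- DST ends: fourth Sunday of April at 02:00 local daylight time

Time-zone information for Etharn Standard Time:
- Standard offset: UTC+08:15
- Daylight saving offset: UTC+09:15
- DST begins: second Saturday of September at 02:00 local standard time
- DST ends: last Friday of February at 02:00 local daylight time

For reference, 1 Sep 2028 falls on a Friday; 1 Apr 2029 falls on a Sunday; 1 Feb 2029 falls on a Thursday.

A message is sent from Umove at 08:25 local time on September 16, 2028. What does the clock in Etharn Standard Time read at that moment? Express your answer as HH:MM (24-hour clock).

23:40

1 September 2028 is a Friday, so the first Monday is September 4 and the third is September 18.
1 April 2029 is a Sunday, so the first Sunday is April 1 and the fourth is April 22.
Daylight saving runs 18 September 2028 – 22 April 2029; September 16, 2028 is outside that window, so Umove is on standard time at UTC−06:00.
08:25 Umove + 6h = 14:25 UTC.
1 September 2028 is a Friday, so the first Saturday is September 2 and the second is September 9.
1 February 2029 is a Thursday, so Fridays fall on 2, 9, 16, 23; the last is February 23.
At the standard offset (UTC+08:15), 14:25 UTC + 8h15m = 22:40 Etharn Standard Time standard time.
The standard-time date in Etharn Standard Time, September 16, 2028, falls between 9 September 2028 and 23 February 2029, so daylight saving is in effect and Etharn Standard Time is at UTC+09:15.
14:25 UTC + 9h15m = 23:40 Etharn Standard Time.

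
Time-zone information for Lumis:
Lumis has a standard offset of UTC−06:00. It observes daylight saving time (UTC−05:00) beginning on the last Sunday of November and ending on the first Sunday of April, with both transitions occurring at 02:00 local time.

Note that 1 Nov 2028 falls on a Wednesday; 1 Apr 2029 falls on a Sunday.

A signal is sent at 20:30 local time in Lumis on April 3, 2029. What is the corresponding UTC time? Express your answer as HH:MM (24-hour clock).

02:30

1 November 2028 is a Wednesday, so Sundays fall on 5, 12, 19, 26; the last is November 26.
1 April 2029 is a Sunday, so the first Sunday is April 1.
April 3, 2029 does not fall between 26 November 2028 and 1 April 2029, so daylight saving is not in effect and Lumis is at UTC−06:00.
20:30 local + 6h = 02:30 UTC (rolling into the next day, 4 April 2029).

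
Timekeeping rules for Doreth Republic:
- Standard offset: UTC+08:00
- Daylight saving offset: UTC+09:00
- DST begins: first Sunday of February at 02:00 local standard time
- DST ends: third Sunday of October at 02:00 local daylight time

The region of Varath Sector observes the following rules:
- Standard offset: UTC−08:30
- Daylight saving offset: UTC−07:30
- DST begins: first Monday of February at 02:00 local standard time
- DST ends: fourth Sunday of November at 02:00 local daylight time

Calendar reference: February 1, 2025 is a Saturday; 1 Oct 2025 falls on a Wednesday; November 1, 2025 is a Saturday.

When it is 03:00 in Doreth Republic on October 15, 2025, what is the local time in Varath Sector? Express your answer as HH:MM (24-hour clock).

10:30

1 February 2025 is a Saturday, so the first Sunday is February 2.
1 October 2025 is a Wednesday, so the first Sunday is October 5 and the third is October 19.
Daylight saving runs 2 February – 19 October; October 15, 2025 is inside that window, so Doreth Republic is at UTC+09:00.
03:00 Doreth Republic − 9h = 18:00 UTC (rolling into the previous day, 14 October 2025).
1 February 2025 is a Saturday, so the first Monday is February 3.
1 November 2025 is a Saturday, so the first Sunday is November 2 and the fourth is November 23.
At the standard offset (UTC−08:30), 18:00 UTC − 8h30m = 09:30 Varath Sector standard time.
Daylight saving runs 3 February – 23 November; the standard-time date in Varath Sector, October 14, 2025, is inside that window, so Varath Sector is at UTC−07:30.
18:00 UTC − 7h30m = 10:30 Varath Sector.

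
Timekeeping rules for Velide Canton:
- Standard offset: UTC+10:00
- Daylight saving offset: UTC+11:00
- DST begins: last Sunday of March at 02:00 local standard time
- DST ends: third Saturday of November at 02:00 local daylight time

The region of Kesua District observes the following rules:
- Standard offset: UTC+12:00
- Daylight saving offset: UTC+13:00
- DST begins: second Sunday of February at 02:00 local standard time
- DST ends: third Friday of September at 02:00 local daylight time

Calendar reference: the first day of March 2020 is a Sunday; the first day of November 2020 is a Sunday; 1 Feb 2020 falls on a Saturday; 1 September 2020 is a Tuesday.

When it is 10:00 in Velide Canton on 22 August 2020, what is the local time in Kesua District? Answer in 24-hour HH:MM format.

12:00

1 March 2020 is a Sunday, so Sundays fall on 1, 8, 15, 22, 29; the last is March 29.
1 November 2020 is a Sunday, so the first Saturday is November 7 and the third is November 21.
Daylight saving runs 29 March – 21 November; 22 August 2020 is inside that window, so Velide Canton is at UTC+11:00.
10:00 Velide Canton − 11h = 23:00 UTC (rolling into the previous day, 21 August 2020).
1 February 2020 is a Saturday, so the first Sunday is February 2 and the second is February 9.
1 September 2020 is a Tuesday, so the first Friday is September 4 and the third is September 18.
At the standard offset (UTC+12:00), 23:00 UTC + 12h = 11:00 Kesua District standard time (rolling into the next day, 22 August 2020).
The standard-time date in Kesua District, 22 August 2020, lies within the daylight-saving period (9 February – 18 September), so Kesua District is on daylight time, UTC+13:00.
23:00 UTC + 13h = 12:00 Kesua District (rolling into the next day, 22 August 2020).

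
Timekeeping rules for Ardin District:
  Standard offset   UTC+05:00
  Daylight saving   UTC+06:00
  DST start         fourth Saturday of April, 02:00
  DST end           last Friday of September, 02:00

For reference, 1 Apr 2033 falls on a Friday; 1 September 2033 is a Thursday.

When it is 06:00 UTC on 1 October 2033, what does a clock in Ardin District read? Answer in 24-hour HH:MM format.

1 April 2033 is a Friday, so the first Saturday is April 2 and the fourth is April 23.
1 September 2033 is a Thursday, so Fridays fall on 2, 9, 16, 23, 30; the last is September 30.
At the standard offset (UTC+05:00), 06:00 UTC + 5h = 11:00 Ardin District standard time.
The standard-time date in Ardin District, 1 October 2033, does not fall between 23 April and 30 September, so daylight saving is not in effect and Ardin District is at UTC+05:00.
06:00 UTC + 5h = 11:00 local.

11:00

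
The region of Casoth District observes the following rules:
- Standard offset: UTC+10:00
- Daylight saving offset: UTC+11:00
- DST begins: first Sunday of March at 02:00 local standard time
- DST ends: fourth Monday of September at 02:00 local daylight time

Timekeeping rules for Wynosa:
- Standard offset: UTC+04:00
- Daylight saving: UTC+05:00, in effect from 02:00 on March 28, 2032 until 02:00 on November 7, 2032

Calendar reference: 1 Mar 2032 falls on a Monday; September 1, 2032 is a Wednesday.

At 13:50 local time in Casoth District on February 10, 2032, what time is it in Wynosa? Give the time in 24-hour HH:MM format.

1 March 2032 is a Monday, so the first Sunday is March 7.
1 September 2032 is a Wednesday, so the first Monday is September 6 and the fourth is September 27.
Daylight saving runs 7 March – 27 September; February 10, 2032 is outside that window, so Casoth District is on standard time at UTC+10:00.
13:50 Casoth District − 10h = 03:50 UTC.
At the standard offset (UTC+04:00), 03:50 UTC + 4h = 07:50 Wynosa standard time.
The standard-time date in Wynosa, February 10, 2032, does not fall between 28 March and 7 November, so daylight saving is not in effect and Wynosa is at UTC+04:00.
03:50 UTC + 4h = 07:50 Wynosa.

07:50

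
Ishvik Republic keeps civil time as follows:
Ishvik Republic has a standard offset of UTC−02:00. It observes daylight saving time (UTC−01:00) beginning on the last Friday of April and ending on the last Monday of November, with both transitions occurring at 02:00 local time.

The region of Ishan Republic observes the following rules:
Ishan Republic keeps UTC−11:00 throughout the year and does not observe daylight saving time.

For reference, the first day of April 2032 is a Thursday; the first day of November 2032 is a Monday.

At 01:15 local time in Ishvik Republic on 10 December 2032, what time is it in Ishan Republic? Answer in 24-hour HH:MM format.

16:15

1 April 2032 is a Thursday, so Fridays fall on 2, 9, 16, 23, 30; the last is April 30.
1 November 2032 is a Monday, so Mondays fall on 1, 8, 15, 22, 29; the last is November 29.
Daylight saving runs 30 April – 29 November; 10 December 2032 is outside that window, so Ishvik Republic is on standard time at UTC−02:00.
01:15 Ishvik Republic + 2h = 03:15 UTC.
Ishan Republic has no daylight saving, so its offset is UTC−11:00 year-round.
03:15 UTC − 11h = 16:15 Ishan Republic (rolling into the previous day, 9 December 2032).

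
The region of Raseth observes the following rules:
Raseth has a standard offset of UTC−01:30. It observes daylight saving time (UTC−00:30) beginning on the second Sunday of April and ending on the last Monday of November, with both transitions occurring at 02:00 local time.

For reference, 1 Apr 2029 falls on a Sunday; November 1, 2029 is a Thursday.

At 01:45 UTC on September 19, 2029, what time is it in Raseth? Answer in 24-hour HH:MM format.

01:15

1 April 2029 is a Sunday, so the first Sunday is April 1 and the second is April 8.
1 November 2029 is a Thursday, so Mondays fall on 5, 12, 19, 26; the last is November 26.
At the standard offset (UTC−01:30), 01:45 UTC − 1h30m = 00:15 Raseth standard time.
Daylight saving runs 8 April – 26 November; the standard-time date in Raseth, September 19, 2029, is inside that window, so Raseth is at UTC−00:30.
01:45 UTC − 0h30m = 01:15 local.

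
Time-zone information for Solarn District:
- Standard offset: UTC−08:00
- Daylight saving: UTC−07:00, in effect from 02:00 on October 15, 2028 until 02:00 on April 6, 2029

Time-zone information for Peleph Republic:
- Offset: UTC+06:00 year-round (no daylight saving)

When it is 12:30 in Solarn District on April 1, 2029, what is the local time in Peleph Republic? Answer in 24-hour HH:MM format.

01:30

April 1, 2029 falls between 15 October 2028 and 6 April 2029, so daylight saving is in effect and Solarn District is at UTC−07:00.
12:30 Solarn District + 7h = 19:30 UTC.
Peleph Republic has no daylight saving, so its offset is UTC+06:00 year-round.
19:30 UTC + 6h = 01:30 Peleph Republic (rolling into the next day, 2 April 2029).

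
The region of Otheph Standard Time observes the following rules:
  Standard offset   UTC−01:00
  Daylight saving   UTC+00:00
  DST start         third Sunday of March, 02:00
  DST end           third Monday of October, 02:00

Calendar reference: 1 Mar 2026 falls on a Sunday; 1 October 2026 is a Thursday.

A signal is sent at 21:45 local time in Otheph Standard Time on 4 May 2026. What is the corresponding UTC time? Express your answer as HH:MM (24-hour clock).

1 March 2026 is a Sunday, so the first Sunday is March 1 and the third is March 15.
1 October 2026 is a Thursday, so the first Monday is October 5 and the third is October 19.
4 May 2026 lies within the daylight-saving period (15 March – 19 October), so Otheph Standard Time is on daylight time, UTC+00:00.
21:45 local − 0h = 21:45 UTC.

21:45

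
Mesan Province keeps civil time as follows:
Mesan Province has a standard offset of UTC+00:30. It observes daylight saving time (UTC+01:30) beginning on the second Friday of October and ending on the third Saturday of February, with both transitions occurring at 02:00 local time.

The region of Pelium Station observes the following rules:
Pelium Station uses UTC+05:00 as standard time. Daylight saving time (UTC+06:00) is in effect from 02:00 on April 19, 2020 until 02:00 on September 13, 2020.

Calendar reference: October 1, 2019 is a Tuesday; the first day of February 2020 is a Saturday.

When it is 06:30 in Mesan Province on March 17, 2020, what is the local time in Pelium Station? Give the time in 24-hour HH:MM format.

1 October 2019 is a Tuesday, so the first Friday is October 4 and the second is October 11.
1 February 2020 is a Saturday, so the first Saturday is February 1 and the third is February 15.
Daylight saving runs 11 October 2019 – 15 February 2020; March 17, 2020 is outside that window, so Mesan Province is on standard time at UTC+00:30.
06:30 Mesan Province − 0h30m = 06:00 UTC.
At the standard offset (UTC+05:00), 06:00 UTC + 5h = 11:00 Pelium Station standard time.
The standard-time date in Pelium Station, March 17, 2020, is outside the daylight-saving period (19 April – 13 September), so Pelium Station is on standard time, UTC+05:00.
06:00 UTC + 5h = 11:00 Pelium Station.

11:00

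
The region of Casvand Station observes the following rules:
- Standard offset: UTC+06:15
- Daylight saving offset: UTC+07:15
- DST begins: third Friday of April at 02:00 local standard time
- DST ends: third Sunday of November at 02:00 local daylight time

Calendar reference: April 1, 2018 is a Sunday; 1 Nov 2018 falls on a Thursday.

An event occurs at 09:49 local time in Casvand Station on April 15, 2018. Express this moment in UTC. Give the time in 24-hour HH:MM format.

03:34

1 April 2018 is a Sunday, so the first Friday is April 6 and the third is April 20.
1 November 2018 is a Thursday, so the first Sunday is November 4 and the third is November 18.
Daylight saving runs 20 April – 18 November; April 15, 2018 is outside that window, so Casvand Station is on standard time at UTC+06:15.
09:49 local − 6h15m = 03:34 UTC.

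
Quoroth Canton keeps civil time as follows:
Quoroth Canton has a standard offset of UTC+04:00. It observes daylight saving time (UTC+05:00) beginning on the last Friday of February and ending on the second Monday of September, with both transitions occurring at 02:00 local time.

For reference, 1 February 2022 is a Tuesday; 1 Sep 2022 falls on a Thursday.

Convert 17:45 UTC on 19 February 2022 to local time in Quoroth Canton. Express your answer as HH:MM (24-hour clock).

21:45

1 February 2022 is a Tuesday, so Fridays fall on 4, 11, 18, 25; the last is February 25.
1 September 2022 is a Thursday, so the first Monday is September 5 and the second is September 12.
At the standard offset (UTC+04:00), 17:45 UTC + 4h = 21:45 Quoroth Canton standard time.
Daylight saving runs 25 February – 12 September; the standard-time date in Quoroth Canton, 19 February 2022, is outside that window, so Quoroth Canton is on standard time at UTC+04:00.
17:45 UTC + 4h = 21:45 local.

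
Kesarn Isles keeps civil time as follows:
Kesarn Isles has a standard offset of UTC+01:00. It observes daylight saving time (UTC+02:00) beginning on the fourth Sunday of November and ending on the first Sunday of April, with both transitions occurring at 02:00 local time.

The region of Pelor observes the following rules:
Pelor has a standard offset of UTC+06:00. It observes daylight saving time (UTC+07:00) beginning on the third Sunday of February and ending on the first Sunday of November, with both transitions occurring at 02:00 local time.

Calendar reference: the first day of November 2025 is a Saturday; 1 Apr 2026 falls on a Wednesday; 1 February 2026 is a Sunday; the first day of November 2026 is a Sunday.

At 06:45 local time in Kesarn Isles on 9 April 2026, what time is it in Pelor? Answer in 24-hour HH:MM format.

12:45

1 November 2025 is a Saturday, so the first Sunday is November 2 and the fourth is November 23.
1 April 2026 is a Wednesday, so the first Sunday is April 5.
Daylight saving runs 23 November 2025 – 5 April 2026; 9 April 2026 is outside that window, so Kesarn Isles is on standard time at UTC+01:00.
06:45 Kesarn Isles − 1h = 05:45 UTC.
1 February 2026 is a Sunday, so the first Sunday is February 1 and the third is February 15.
1 November 2026 is a Sunday, so the first Sunday is November 1.
At the standard offset (UTC+06:00), 05:45 UTC + 6h = 11:45 Pelor standard time.
The standard-time date in Pelor, 9 April 2026, falls between 15 February and 1 November, so daylight saving is in effect and Pelor is at UTC+07:00.
05:45 UTC + 7h = 12:45 Pelor.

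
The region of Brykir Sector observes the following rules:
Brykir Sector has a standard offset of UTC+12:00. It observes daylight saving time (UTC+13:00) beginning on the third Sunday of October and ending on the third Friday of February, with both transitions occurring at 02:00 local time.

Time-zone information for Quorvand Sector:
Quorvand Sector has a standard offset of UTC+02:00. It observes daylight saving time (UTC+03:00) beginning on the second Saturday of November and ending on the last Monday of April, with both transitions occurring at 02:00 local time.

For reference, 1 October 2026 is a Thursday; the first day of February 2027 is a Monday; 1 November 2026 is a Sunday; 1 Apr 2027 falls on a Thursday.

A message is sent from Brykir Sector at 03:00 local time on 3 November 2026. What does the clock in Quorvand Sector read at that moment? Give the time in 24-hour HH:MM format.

16:00

1 October 2026 is a Thursday, so the first Sunday is October 4 and the third is October 18.
1 February 2027 is a Monday, so the first Friday is February 5 and the third is February 19.
3 November 2026 falls between 18 October 2026 and 19 February 2027, so daylight saving is in effect and Brykir Sector is at UTC+13:00.
03:00 Brykir Sector − 13h = 14:00 UTC (rolling into the previous day, 2 November 2026).
1 November 2026 is a Sunday, so the first Saturday is November 7 and the second is November 14.
1 April 2027 is a Thursday, so Mondays fall on 5, 12, 19, 26; the last is April 26.
At the standard offset (UTC+02:00), 14:00 UTC + 2h = 16:00 Quorvand Sector standard time.
The standard-time date in Quorvand Sector, 2 November 2026, does not fall between 14 November 2026 and 26 April 2027, so daylight saving is not in effect and Quorvand Sector is at UTC+02:00.
14:00 UTC + 2h = 16:00 Quorvand Sector.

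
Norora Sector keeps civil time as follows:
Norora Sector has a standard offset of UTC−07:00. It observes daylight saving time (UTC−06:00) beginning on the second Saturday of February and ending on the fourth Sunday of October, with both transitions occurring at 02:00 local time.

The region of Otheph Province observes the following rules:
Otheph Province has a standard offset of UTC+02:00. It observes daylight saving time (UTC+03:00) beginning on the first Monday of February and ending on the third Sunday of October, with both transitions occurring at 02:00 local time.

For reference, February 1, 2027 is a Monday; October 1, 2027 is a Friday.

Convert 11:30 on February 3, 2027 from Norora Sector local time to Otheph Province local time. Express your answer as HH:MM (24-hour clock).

1 February 2027 is a Monday, so the first Saturday is February 6 and the second is February 13.
1 October 2027 is a Friday, so the first Sunday is October 3 and the fourth is October 24.
February 3, 2027 is outside the daylight-saving period (13 February – 24 October), so Norora Sector is on standard time, UTC−07:00.
11:30 Norora Sector + 7h = 18:30 UTC.
1 February 2027 is a Monday, so the first Monday is February 1.
1 October 2027 is a Friday, so the first Sunday is October 3 and the third is October 17.
At the standard offset (UTC+02:00), 18:30 UTC + 2h = 20:30 Otheph Province standard time.
Daylight saving runs 1 February – 17 October; the standard-time date in Otheph Province, February 3, 2027, is inside that window, so Otheph Province is at UTC+03:00.
18:30 UTC + 3h = 21:30 Otheph Province.

21:30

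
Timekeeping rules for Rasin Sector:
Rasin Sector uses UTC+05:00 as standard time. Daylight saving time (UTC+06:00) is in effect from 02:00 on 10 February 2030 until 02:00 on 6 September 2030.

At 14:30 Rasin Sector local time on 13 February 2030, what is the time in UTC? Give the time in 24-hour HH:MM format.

Daylight saving runs 10 February – 6 September; 13 February 2030 is inside that window, so Rasin Sector is at UTC+06:00.
14:30 local − 6h = 08:30 UTC.

08:30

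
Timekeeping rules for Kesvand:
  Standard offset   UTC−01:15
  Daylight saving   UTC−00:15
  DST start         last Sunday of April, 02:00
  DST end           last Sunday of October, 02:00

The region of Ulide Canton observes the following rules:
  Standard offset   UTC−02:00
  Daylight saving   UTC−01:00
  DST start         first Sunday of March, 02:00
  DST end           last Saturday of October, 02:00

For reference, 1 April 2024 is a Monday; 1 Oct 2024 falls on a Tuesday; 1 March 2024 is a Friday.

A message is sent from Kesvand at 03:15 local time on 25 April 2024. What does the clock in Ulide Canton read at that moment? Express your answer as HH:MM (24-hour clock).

03:30

1 April 2024 is a Monday, so Sundays fall on 7, 14, 21, 28; the last is April 28.
1 October 2024 is a Tuesday, so Sundays fall on 6, 13, 20, 27; the last is October 27.
Daylight saving runs 28 April – 27 October; 25 April 2024 is outside that window, so Kesvand is on standard time at UTC−01:15.
03:15 Kesvand + 1h15m = 04:30 UTC.
1 March 2024 is a Friday, so the first Sunday is March 3.
1 October 2024 is a Tuesday, so Saturdays fall on 5, 12, 19, 26; the last is October 26.
At the standard offset (UTC−02:00), 04:30 UTC − 2h = 02:30 Ulide Canton standard time.
The standard-time date in Ulide Canton, 25 April 2024, lies within the daylight-saving period (3 March – 26 October), so Ulide Canton is on daylight time, UTC−01:00.
04:30 UTC − 1h = 03:30 Ulide Canton.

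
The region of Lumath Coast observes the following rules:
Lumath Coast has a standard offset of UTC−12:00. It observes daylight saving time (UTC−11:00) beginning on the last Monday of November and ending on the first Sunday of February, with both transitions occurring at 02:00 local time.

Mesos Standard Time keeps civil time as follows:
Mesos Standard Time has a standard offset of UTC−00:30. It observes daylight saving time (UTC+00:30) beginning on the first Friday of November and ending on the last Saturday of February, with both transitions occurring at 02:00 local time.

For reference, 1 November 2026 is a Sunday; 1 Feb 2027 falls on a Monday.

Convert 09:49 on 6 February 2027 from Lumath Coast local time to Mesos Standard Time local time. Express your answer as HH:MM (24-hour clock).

1 November 2026 is a Sunday, so Mondays fall on 2, 9, 16, 23, 30; the last is November 30.
1 February 2027 is a Monday, so the first Sunday is February 7.
Daylight saving runs 30 November 2026 – 7 February 2027; 6 February 2027 is inside that window, so Lumath Coast is at UTC−11:00.
09:49 Lumath Coast + 11h = 20:49 UTC.
1 November 2026 is a Sunday, so the first Friday is November 6.
1 February 2027 is a Monday, so Saturdays fall on 6, 13, 20, 27; the last is February 27.
At the standard offset (UTC−00:30), 20:49 UTC − 0h30m = 20:19 Mesos Standard Time standard time.
The standard-time date in Mesos Standard Time, 6 February 2027, falls between 6 November 2026 and 27 February 2027, so daylight saving is in effect and Mesos Standard Time is at UTC+00:30.
20:49 UTC + 0h30m = 21:19 Mesos Standard Time.

21:19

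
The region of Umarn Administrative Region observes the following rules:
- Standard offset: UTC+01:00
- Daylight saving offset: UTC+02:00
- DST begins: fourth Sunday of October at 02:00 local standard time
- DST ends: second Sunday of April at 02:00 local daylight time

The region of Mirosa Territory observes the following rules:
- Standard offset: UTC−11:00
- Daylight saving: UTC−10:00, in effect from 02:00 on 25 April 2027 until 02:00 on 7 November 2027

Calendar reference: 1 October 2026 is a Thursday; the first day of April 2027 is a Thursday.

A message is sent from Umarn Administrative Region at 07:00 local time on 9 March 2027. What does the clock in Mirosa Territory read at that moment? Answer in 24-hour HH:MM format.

1 October 2026 is a Thursday, so the first Sunday is October 4 and the fourth is October 25.
1 April 2027 is a Thursday, so the first Sunday is April 4 and the second is April 11.
9 March 2027 falls between 25 October 2026 and 11 April 2027, so daylight saving is in effect and Umarn Administrative Region is at UTC+02:00.
07:00 Umarn Administrative Region − 2h = 05:00 UTC.
At the standard offset (UTC−11:00), 05:00 UTC − 11h = 18:00 Mirosa Territory standard time (rolling into the previous day, 8 March 2027).
The standard-time date in Mirosa Territory, 8 March 2027, does not fall between 25 April and 7 November, so daylight saving is not in effect and Mirosa Territory is at UTC−11:00.
05:00 UTC − 11h = 18:00 Mirosa Territory (rolling into the previous day, 8 March 2027).

18:00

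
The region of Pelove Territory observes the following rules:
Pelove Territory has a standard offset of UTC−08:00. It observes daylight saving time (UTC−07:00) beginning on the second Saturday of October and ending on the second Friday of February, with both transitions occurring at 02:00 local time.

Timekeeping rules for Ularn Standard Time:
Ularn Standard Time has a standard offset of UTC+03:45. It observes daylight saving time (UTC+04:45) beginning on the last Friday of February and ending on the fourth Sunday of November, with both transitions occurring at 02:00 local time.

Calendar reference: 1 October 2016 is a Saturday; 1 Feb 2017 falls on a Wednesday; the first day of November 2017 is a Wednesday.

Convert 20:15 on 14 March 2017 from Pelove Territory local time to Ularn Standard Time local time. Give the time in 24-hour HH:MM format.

1 October 2016 is a Saturday, so the first Saturday is October 1 and the second is October 8.
1 February 2017 is a Wednesday, so the first Friday is February 3 and the second is February 10.
Daylight saving runs 8 October 2016 – 10 February 2017; 14 March 2017 is outside that window, so Pelove Territory is on standard time at UTC−08:00.
20:15 Pelove Territory + 8h = 04:15 UTC (rolling into the next day, 15 March 2017).
1 February 2017 is a Wednesday, so Fridays fall on 3, 10, 17, 24; the last is February 24.
1 November 2017 is a Wednesday, so the first Sunday is November 5 and the fourth is November 26.
At the standard offset (UTC+03:45), 04:15 UTC + 3h45m = 08:00 Ularn Standard Time standard time.
The standard-time date in Ularn Standard Time, 15 March 2017, lies within the daylight-saving period (24 February – 26 November), so Ularn Standard Time is on daylight time, UTC+04:45.
04:15 UTC + 4h45m = 09:00 Ularn Standard Time.

09:00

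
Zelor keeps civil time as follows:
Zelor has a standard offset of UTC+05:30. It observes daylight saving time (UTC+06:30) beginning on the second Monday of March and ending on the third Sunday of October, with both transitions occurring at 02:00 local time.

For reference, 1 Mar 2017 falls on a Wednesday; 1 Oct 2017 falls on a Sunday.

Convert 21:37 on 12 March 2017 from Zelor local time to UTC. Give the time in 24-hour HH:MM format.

16:07

1 March 2017 is a Wednesday, so the first Monday is March 6 and the second is March 13.
1 October 2017 is a Sunday, so the first Sunday is October 1 and the third is October 15.
12 March 2017 is outside the daylight-saving period (13 March – 15 October), so Zelor is on standard time, UTC+05:30.
21:37 local − 5h30m = 16:07 UTC.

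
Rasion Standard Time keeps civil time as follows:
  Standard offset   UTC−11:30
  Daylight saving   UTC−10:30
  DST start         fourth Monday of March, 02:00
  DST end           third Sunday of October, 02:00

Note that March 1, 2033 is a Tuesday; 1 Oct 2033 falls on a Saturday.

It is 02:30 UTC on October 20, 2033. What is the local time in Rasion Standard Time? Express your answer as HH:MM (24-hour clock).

1 March 2033 is a Tuesday, so the first Monday is March 7 and the fourth is March 28.
1 October 2033 is a Saturday, so the first Sunday is October 2 and the third is October 16.
At the standard offset (UTC−11:30), 02:30 UTC − 11h30m = 15:00 Rasion Standard Time standard time (rolling into the previous day, 19 October 2033).
The standard-time date in Rasion Standard Time, October 19, 2033, does not fall between 28 March and 16 October, so daylight saving is not in effect and Rasion Standard Time is at UTC−11:30.
02:30 UTC − 11h30m = 15:00 local (rolling into the previous day, 19 October 2033).

15:00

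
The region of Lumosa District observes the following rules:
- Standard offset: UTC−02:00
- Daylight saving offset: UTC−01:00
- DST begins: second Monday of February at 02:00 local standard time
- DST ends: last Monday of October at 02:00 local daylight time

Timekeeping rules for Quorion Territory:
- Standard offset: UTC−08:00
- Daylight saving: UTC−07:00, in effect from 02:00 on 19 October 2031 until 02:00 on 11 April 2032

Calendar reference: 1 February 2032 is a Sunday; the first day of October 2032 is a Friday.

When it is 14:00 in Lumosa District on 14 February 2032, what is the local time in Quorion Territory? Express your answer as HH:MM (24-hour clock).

1 February 2032 is a Sunday, so the first Monday is February 2 and the second is February 9.
1 October 2032 is a Friday, so Mondays fall on 4, 11, 18, 25; the last is October 25.
14 February 2032 falls between 9 February and 25 October, so daylight saving is in effect and Lumosa District is at UTC−01:00.
14:00 Lumosa District + 1h = 15:00 UTC.
At the standard offset (UTC−08:00), 15:00 UTC − 8h = 07:00 Quorion Territory standard time.
Daylight saving runs 19 October 2031 – 11 April 2032; the standard-time date in Quorion Territory, 14 February 2032, is inside that window, so Quorion Territory is at UTC−07:00.
15:00 UTC − 7h = 08:00 Quorion Territory.

08:00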